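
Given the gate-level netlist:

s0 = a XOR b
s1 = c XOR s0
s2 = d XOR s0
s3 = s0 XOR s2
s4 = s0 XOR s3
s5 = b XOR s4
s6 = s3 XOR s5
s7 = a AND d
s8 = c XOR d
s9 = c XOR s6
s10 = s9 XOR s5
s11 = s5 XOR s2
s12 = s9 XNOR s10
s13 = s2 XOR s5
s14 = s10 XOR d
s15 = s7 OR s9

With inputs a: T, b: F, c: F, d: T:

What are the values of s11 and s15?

s11 = F, s15 = T

s0 = a XOR b = T XOR F = T
s2 = d XOR s0 = T XOR T = F
s3 = s0 XOR s2 = T XOR F = T
s4 = s0 XOR s3 = T XOR T = F
s5 = b XOR s4 = F XOR F = F
s6 = s3 XOR s5 = T XOR F = T
s7 = a AND d = T AND T = T
s9 = c XOR s6 = F XOR T = T
s11 = s5 XOR s2 = F XOR F = F
s15 = s7 OR s9 = T OR T = T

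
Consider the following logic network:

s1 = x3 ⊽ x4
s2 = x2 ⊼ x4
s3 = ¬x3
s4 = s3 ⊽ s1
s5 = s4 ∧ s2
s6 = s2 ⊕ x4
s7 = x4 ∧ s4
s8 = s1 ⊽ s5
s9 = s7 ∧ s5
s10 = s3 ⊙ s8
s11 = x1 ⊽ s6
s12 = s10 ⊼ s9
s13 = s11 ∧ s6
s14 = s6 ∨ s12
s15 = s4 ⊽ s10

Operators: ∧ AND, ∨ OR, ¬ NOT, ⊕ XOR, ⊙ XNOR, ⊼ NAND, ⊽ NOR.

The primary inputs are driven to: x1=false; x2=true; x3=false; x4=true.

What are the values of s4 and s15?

s1 = x3 NOR x4 = false NOR true = false
s2 = x2 NAND x4 = true NAND true = false
s3 = NOT x3 = NOT false = true
s4 = s3 NOR s1 = true NOR false = false
s5 = s4 AND s2 = false AND false = false
s8 = s1 NOR s5 = false NOR false = true
s10 = s3 XNOR s8 = true XNOR true = true
s15 = s4 NOR s10 = false NOR true = false

s4 = false; s15 = false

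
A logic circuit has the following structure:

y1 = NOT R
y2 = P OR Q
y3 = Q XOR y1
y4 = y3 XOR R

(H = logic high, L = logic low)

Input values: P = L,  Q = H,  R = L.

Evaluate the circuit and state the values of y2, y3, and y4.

y1 = NOT R = NOT L = H
y2 = P OR Q = L OR H = H
y3 = Q XOR y1 = H XOR H = L
y4 = y3 XOR R = L XOR L = L

y2 = H; y3 = L; y4 = L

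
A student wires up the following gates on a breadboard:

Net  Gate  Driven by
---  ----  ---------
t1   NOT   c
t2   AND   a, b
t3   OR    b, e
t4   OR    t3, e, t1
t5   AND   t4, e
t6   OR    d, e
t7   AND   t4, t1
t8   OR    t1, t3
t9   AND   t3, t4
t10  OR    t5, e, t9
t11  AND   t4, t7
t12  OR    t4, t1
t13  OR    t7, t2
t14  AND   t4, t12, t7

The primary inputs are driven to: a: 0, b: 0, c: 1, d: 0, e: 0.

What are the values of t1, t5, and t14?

t1 = 0, t5 = 0, t14 = 0

t1 = NOT c = NOT 1 = 0
t3 = b OR e = 0 OR 0 = 0
t4 = t3 OR e OR t1 = 0 OR 0 OR 0 = 0
t5 = t4 AND e = 0 AND 0 = 0
t7 = t4 AND t1 = 0 AND 0 = 0
t12 = t4 OR t1 = 0 OR 0 = 0
t14 = t4 AND t12 AND t7 = 0 AND 0 AND 0 = 0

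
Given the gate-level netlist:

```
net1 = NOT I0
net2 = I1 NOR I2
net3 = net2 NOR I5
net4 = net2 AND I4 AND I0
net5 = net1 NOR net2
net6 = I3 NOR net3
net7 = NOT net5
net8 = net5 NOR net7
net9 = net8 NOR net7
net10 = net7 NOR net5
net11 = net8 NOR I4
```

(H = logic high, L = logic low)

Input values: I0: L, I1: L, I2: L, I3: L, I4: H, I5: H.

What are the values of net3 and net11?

net1 = NOT I0 = NOT L = H
net2 = I1 NOR I2 = L NOR L = H
net3 = net2 NOR I5 = H NOR H = L
net5 = net1 NOR net2 = H NOR H = L
net7 = NOT net5 = NOT L = H
net8 = net5 NOR net7 = L NOR H = L
net11 = net8 NOR I4 = L NOR H = L

net3 = L, net11 = L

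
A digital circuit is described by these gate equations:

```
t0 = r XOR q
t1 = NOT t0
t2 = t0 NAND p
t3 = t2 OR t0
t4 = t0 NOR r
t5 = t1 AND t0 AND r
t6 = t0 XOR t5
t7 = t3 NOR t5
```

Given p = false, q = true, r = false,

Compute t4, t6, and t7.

t4 = false, t6 = true, t7 = false

t0 = r XOR q = false XOR true = true
t1 = NOT t0 = NOT true = false
t2 = t0 NAND p = true NAND false = true
t3 = t2 OR t0 = true OR true = true
t4 = t0 NOR r = true NOR false = false
t5 = t1 AND t0 AND r = false AND true AND false = false
t6 = t0 XOR t5 = true XOR false = true
t7 = t3 NOR t5 = true NOR false = false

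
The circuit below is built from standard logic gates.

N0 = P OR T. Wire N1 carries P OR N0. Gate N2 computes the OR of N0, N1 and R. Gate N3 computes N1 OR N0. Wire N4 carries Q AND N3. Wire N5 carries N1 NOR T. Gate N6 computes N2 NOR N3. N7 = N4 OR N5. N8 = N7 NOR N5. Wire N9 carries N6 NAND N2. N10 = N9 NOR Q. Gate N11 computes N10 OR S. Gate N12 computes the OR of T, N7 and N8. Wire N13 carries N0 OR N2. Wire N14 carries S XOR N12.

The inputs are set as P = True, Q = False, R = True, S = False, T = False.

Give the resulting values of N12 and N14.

N0 = P OR T = True OR False = True
N1 = P OR N0 = True OR True = True
N3 = N1 OR N0 = True OR True = True
N4 = Q AND N3 = False AND True = False
N5 = N1 NOR T = True NOR False = False
N7 = N4 OR N5 = False OR False = False
N8 = N7 NOR N5 = False NOR False = True
N12 = T OR N7 OR N8 = False OR False OR True = True
N14 = S XOR N12 = False XOR True = True

N12 = True, N14 = True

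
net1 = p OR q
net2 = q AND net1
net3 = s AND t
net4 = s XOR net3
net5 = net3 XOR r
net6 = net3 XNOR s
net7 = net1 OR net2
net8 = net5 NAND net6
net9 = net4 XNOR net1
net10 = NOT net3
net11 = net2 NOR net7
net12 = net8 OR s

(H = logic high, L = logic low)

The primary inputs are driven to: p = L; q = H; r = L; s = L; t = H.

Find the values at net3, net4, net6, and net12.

net3 = L, net4 = L, net6 = H, net12 = H

net3 = s AND t = L AND H = L
net4 = s XOR net3 = L XOR L = L
net5 = net3 XOR r = L XOR L = L
net6 = net3 XNOR s = L XNOR L = H
net8 = net5 NAND net6 = L NAND H = H
net12 = net8 OR s = H OR L = H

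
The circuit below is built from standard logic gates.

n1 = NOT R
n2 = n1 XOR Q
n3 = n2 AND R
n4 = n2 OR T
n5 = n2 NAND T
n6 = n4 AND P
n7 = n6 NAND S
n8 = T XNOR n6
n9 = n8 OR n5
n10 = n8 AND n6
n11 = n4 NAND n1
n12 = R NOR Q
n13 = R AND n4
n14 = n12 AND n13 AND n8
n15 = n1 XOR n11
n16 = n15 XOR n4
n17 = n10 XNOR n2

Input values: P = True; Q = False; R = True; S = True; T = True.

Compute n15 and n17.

n15 = True; n17 = False

n1 = NOT R = NOT True = False
n2 = n1 XOR Q = False XOR False = False
n4 = n2 OR T = False OR True = True
n6 = n4 AND P = True AND True = True
n8 = T XNOR n6 = True XNOR True = True
n10 = n8 AND n6 = True AND True = True
n11 = n4 NAND n1 = True NAND False = True
n15 = n1 XOR n11 = False XOR True = True
n17 = n10 XNOR n2 = True XNOR False = False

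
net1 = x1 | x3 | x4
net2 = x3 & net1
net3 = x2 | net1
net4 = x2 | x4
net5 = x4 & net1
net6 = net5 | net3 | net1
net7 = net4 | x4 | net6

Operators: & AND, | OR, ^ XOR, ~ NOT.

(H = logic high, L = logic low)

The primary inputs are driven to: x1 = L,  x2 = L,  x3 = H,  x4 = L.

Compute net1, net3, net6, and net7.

net1 = H, net3 = H, net6 = H, net7 = H

net1 = x1 OR x3 OR x4 = L OR H OR L = H
net3 = x2 OR net1 = L OR H = H
net4 = x2 OR x4 = L OR L = L
net5 = x4 AND net1 = L AND H = L
net6 = net5 OR net3 OR net1 = L OR H OR H = H
net7 = net4 OR x4 OR net6 = L OR L OR H = H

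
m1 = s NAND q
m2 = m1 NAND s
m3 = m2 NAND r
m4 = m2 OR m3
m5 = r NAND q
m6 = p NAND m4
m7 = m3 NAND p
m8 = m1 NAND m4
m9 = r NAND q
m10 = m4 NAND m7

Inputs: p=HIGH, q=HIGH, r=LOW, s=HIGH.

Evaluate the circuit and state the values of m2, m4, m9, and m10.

m2 = HIGH  m4 = HIGH  m9 = HIGH  m10 = HIGH

m1 = s NAND q = HIGH NAND HIGH = LOW
m2 = m1 NAND s = LOW NAND HIGH = HIGH
m3 = m2 NAND r = HIGH NAND LOW = HIGH
m4 = m2 OR m3 = HIGH OR HIGH = HIGH
m7 = m3 NAND p = HIGH NAND HIGH = LOW
m9 = r NAND q = LOW NAND HIGH = HIGH
m10 = m4 NAND m7 = HIGH NAND LOW = HIGH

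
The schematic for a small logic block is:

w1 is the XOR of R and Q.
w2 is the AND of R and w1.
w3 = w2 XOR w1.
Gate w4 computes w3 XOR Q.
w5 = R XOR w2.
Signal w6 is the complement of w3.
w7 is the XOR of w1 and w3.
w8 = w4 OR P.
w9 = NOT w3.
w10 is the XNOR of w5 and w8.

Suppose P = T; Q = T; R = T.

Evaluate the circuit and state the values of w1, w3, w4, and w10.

w1 = R XOR Q = T XOR T = F
w2 = R AND w1 = T AND F = F
w3 = w2 XOR w1 = F XOR F = F
w4 = w3 XOR Q = F XOR T = T
w5 = R XOR w2 = T XOR F = T
w8 = w4 OR P = T OR T = T
w10 = w5 XNOR w8 = T XNOR T = T

w1 = F, w3 = F, w4 = T, w10 = T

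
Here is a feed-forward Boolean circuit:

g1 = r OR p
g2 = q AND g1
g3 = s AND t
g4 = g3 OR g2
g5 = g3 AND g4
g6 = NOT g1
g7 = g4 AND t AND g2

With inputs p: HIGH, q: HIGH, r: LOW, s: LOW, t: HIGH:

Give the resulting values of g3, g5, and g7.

g3 = LOW, g5 = LOW, g7 = HIGH

g1 = r OR p = LOW OR HIGH = HIGH
g2 = q AND g1 = HIGH AND HIGH = HIGH
g3 = s AND t = LOW AND HIGH = LOW
g4 = g3 OR g2 = LOW OR HIGH = HIGH
g5 = g3 AND g4 = LOW AND HIGH = LOW
g7 = g4 AND t AND g2 = HIGH AND HIGH AND HIGH = HIGH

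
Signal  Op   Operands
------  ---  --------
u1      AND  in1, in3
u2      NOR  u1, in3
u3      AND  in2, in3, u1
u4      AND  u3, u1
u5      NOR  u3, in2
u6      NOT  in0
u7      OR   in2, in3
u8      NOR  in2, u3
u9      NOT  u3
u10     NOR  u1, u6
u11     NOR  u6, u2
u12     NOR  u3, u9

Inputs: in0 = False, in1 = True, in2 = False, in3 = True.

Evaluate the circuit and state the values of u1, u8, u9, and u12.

u1 = True; u8 = True; u9 = True; u12 = False

u1 = in1 AND in3 = True AND True = True
u3 = in2 AND in3 AND u1 = False AND True AND True = False
u8 = in2 NOR u3 = False NOR False = True
u9 = NOT u3 = NOT False = True
u12 = u3 NOR u9 = False NOR True = False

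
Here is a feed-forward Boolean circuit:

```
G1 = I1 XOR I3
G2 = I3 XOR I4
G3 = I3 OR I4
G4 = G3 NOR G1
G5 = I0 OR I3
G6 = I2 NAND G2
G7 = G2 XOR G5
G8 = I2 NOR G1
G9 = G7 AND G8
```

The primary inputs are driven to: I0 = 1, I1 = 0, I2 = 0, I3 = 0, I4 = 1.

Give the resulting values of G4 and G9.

G4 = 0, G9 = 0

G1 = I1 XOR I3 = 0 XOR 0 = 0
G2 = I3 XOR I4 = 0 XOR 1 = 1
G3 = I3 OR I4 = 0 OR 1 = 1
G4 = G3 NOR G1 = 1 NOR 0 = 0
G5 = I0 OR I3 = 1 OR 0 = 1
G7 = G2 XOR G5 = 1 XOR 1 = 0
G8 = I2 NOR G1 = 0 NOR 0 = 1
G9 = G7 AND G8 = 0 AND 1 = 0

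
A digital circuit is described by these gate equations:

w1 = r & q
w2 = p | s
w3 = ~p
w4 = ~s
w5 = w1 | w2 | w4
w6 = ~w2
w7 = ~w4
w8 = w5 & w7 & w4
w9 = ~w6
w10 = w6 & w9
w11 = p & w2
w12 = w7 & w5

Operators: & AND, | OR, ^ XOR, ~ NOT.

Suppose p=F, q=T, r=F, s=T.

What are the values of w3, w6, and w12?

w3 = T; w6 = F; w12 = T

w1 = r AND q = F AND T = F
w2 = p OR s = F OR T = T
w3 = NOT p = NOT F = T
w4 = NOT s = NOT T = F
w5 = w1 OR w2 OR w4 = F OR T OR F = T
w6 = NOT w2 = NOT T = F
w7 = NOT w4 = NOT F = T
w12 = w7 AND w5 = T AND T = T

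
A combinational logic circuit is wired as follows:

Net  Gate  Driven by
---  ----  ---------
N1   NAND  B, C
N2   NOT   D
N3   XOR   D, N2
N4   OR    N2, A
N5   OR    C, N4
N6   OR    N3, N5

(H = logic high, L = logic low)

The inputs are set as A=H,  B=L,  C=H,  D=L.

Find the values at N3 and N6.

N2 = NOT D = NOT L = H
N3 = D XOR N2 = L XOR H = H
N4 = N2 OR A = H OR H = H
N5 = C OR N4 = H OR H = H
N6 = N3 OR N5 = H OR H = H

N3 = H  N6 = H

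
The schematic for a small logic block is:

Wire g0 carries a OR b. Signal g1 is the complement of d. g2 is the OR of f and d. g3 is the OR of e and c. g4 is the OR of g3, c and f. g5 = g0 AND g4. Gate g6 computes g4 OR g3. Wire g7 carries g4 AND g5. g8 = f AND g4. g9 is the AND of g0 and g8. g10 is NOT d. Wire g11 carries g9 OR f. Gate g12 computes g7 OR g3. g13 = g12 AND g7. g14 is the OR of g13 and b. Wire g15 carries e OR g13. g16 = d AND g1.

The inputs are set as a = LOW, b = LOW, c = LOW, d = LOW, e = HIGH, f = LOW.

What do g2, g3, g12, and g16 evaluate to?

g2 = LOW, g3 = HIGH, g12 = HIGH, g16 = LOW

g0 = a OR b = LOW OR LOW = LOW
g1 = NOT d = NOT LOW = HIGH
g2 = f OR d = LOW OR LOW = LOW
g3 = e OR c = HIGH OR LOW = HIGH
g4 = g3 OR c OR f = HIGH OR LOW OR LOW = HIGH
g5 = g0 AND g4 = LOW AND HIGH = LOW
g7 = g4 AND g5 = HIGH AND LOW = LOW
g12 = g7 OR g3 = LOW OR HIGH = HIGH
g16 = d AND g1 = LOW AND HIGH = LOW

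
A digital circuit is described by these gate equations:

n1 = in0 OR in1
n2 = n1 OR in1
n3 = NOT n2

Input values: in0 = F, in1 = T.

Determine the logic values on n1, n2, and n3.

n1 = T  n2 = T  n3 = F

n1 = in0 OR in1 = F OR T = T
n2 = n1 OR in1 = T OR T = T
n3 = NOT n2 = NOT T = F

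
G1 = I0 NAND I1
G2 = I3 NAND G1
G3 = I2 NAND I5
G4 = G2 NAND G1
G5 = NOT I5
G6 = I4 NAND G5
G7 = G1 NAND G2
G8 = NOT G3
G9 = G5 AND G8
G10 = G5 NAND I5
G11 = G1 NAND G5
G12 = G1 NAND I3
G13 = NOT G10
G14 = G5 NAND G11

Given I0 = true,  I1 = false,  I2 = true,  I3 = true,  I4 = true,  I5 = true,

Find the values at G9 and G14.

G1 = I0 NAND I1 = true NAND false = true
G3 = I2 NAND I5 = true NAND true = false
G5 = NOT I5 = NOT true = false
G8 = NOT G3 = NOT false = true
G9 = G5 AND G8 = false AND true = false
G11 = G1 NAND G5 = true NAND false = true
G14 = G5 NAND G11 = false NAND true = true

G9 = false, G14 = true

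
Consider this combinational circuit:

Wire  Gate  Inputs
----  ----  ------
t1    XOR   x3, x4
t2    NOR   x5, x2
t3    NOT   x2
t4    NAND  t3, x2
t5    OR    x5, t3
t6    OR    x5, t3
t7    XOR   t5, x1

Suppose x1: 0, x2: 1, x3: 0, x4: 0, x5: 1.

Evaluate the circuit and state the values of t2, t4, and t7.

t2 = 0  t4 = 1  t7 = 1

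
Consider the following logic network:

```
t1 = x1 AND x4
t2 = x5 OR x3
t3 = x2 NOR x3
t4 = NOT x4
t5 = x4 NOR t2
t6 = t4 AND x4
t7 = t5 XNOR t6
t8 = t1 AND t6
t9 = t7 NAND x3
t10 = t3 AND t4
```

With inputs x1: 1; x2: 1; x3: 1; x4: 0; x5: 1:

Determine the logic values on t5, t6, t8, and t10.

t1 = x1 AND x4 = 1 AND 0 = 0
t2 = x5 OR x3 = 1 OR 1 = 1
t3 = x2 NOR x3 = 1 NOR 1 = 0
t4 = NOT x4 = NOT 0 = 1
t5 = x4 NOR t2 = 0 NOR 1 = 0
t6 = t4 AND x4 = 1 AND 0 = 0
t8 = t1 AND t6 = 0 AND 0 = 0
t10 = t3 AND t4 = 0 AND 1 = 0

t5 = 0, t6 = 0, t8 = 0, t10 = 0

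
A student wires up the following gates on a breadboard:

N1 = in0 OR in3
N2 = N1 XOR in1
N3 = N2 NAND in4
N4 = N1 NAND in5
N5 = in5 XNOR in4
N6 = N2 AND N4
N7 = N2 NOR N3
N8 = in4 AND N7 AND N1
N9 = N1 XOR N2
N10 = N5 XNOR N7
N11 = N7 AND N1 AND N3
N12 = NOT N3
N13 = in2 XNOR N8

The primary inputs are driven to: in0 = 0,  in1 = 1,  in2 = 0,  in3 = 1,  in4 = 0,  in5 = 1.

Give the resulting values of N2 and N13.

N2 = 0, N13 = 1

N1 = in0 OR in3 = 0 OR 1 = 1
N2 = N1 XOR in1 = 1 XOR 1 = 0
N3 = N2 NAND in4 = 0 NAND 0 = 1
N7 = N2 NOR N3 = 0 NOR 1 = 0
N8 = in4 AND N7 AND N1 = 0 AND 0 AND 1 = 0
N13 = in2 XNOR N8 = 0 XNOR 0 = 1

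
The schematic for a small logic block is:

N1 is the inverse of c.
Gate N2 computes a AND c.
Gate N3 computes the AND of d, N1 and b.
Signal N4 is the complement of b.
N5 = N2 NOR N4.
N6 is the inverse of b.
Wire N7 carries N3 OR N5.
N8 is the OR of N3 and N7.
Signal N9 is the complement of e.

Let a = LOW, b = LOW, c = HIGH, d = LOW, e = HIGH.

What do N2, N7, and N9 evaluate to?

N1 = NOT c = NOT HIGH = LOW
N2 = a AND c = LOW AND HIGH = LOW
N3 = d AND N1 AND b = LOW AND LOW AND LOW = LOW
N4 = NOT b = NOT LOW = HIGH
N5 = N2 NOR N4 = LOW NOR HIGH = LOW
N7 = N3 OR N5 = LOW OR LOW = LOW
N9 = NOT e = NOT HIGH = LOW

N2 = LOW; N7 = LOW; N9 = LOW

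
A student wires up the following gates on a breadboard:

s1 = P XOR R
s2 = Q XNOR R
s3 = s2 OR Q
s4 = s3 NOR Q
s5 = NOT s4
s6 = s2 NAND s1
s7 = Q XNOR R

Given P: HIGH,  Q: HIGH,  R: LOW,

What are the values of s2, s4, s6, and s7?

s1 = P XOR R = HIGH XOR LOW = HIGH
s2 = Q XNOR R = HIGH XNOR LOW = LOW
s3 = s2 OR Q = LOW OR HIGH = HIGH
s4 = s3 NOR Q = HIGH NOR HIGH = LOW
s6 = s2 NAND s1 = LOW NAND HIGH = HIGH
s7 = Q XNOR R = HIGH XNOR LOW = LOW

s2 = LOW, s4 = LOW, s6 = HIGH, s7 = LOW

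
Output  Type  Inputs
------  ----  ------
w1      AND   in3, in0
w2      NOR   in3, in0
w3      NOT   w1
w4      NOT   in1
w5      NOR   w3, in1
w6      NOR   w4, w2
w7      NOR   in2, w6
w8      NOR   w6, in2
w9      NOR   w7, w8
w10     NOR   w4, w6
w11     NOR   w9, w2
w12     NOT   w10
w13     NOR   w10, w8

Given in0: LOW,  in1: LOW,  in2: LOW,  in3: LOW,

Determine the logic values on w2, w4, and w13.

w2 = HIGH  w4 = HIGH  w13 = LOW

w2 = in3 NOR in0 = LOW NOR LOW = HIGH
w4 = NOT in1 = NOT LOW = HIGH
w6 = w4 NOR w2 = HIGH NOR HIGH = LOW
w8 = w6 NOR in2 = LOW NOR LOW = HIGH
w10 = w4 NOR w6 = HIGH NOR LOW = LOW
w13 = w10 NOR w8 = LOW NOR HIGH = LOW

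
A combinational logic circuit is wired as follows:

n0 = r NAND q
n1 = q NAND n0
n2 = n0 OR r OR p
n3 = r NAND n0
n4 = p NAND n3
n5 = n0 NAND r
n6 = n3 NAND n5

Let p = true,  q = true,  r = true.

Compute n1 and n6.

n0 = r NAND q = true NAND true = false
n1 = q NAND n0 = true NAND false = true
n3 = r NAND n0 = true NAND false = true
n5 = n0 NAND r = false NAND true = true
n6 = n3 NAND n5 = true NAND true = false

n1 = true; n6 = false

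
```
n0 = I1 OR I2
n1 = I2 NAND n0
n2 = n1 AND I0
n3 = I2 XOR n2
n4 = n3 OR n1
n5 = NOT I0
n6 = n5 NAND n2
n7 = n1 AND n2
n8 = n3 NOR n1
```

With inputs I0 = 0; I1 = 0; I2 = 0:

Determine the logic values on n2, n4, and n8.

n0 = I1 OR I2 = 0 OR 0 = 0
n1 = I2 NAND n0 = 0 NAND 0 = 1
n2 = n1 AND I0 = 1 AND 0 = 0
n3 = I2 XOR n2 = 0 XOR 0 = 0
n4 = n3 OR n1 = 0 OR 1 = 1
n8 = n3 NOR n1 = 0 NOR 1 = 0

n2 = 0, n4 = 1, n8 = 0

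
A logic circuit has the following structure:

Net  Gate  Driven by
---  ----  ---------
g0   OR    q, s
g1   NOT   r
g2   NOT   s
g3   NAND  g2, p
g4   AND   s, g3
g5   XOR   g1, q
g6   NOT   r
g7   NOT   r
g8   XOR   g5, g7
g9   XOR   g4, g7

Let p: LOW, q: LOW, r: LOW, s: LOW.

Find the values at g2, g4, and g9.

g2 = HIGH  g4 = LOW  g9 = HIGH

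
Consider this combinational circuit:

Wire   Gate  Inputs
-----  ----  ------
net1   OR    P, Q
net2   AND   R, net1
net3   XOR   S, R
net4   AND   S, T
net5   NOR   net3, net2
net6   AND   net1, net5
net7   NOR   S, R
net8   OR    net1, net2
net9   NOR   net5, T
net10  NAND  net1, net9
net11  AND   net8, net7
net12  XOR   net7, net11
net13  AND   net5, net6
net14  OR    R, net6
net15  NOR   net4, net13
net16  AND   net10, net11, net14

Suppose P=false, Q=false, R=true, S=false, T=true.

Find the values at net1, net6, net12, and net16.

net1 = P OR Q = false OR false = false
net2 = R AND net1 = true AND false = false
net3 = S XOR R = false XOR true = true
net5 = net3 NOR net2 = true NOR false = false
net6 = net1 AND net5 = false AND false = false
net7 = S NOR R = false NOR true = false
net8 = net1 OR net2 = false OR false = false
net9 = net5 NOR T = false NOR true = false
net10 = net1 NAND net9 = false NAND false = true
net11 = net8 AND net7 = false AND false = false
net12 = net7 XOR net11 = false XOR false = false
net14 = R OR net6 = true OR false = true
net16 = net10 AND net11 AND net14 = true AND false AND true = false

net1 = false, net6 = false, net12 = false, net16 = false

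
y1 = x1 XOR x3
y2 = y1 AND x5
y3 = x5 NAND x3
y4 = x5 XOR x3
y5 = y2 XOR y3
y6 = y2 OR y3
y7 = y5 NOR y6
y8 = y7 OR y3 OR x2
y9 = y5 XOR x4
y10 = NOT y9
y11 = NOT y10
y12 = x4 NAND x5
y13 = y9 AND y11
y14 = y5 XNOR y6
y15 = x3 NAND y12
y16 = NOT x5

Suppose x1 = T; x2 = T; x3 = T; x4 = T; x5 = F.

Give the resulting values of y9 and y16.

y9 = F  y16 = T

y1 = x1 XOR x3 = T XOR T = F
y2 = y1 AND x5 = F AND F = F
y3 = x5 NAND x3 = F NAND T = T
y5 = y2 XOR y3 = F XOR T = T
y9 = y5 XOR x4 = T XOR T = F
y16 = NOT x5 = NOT F = T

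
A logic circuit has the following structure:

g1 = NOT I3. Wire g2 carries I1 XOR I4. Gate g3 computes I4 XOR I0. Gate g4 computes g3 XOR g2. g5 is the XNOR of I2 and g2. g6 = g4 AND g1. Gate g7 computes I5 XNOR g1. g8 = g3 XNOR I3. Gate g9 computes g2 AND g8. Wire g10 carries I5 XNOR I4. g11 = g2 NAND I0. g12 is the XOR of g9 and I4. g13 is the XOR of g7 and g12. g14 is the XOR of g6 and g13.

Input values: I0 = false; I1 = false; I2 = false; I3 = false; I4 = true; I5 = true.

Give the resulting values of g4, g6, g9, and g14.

g4 = false, g6 = false, g9 = false, g14 = false

g1 = NOT I3 = NOT false = true
g2 = I1 XOR I4 = false XOR true = true
g3 = I4 XOR I0 = true XOR false = true
g4 = g3 XOR g2 = true XOR true = false
g6 = g4 AND g1 = false AND true = false
g7 = I5 XNOR g1 = true XNOR true = true
g8 = g3 XNOR I3 = true XNOR false = false
g9 = g2 AND g8 = true AND false = false
g12 = g9 XOR I4 = false XOR true = true
g13 = g7 XOR g12 = true XOR true = false
g14 = g6 XOR g13 = false XOR false = false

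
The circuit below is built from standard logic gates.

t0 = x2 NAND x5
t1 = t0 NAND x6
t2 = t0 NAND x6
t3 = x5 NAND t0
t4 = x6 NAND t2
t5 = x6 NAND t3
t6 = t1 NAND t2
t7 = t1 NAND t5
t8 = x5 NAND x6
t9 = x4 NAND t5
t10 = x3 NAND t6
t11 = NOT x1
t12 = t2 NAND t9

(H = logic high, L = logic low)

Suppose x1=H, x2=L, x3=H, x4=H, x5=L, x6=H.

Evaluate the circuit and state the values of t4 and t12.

t0 = x2 NAND x5 = L NAND L = H
t2 = t0 NAND x6 = H NAND H = L
t3 = x5 NAND t0 = L NAND H = H
t4 = x6 NAND t2 = H NAND L = H
t5 = x6 NAND t3 = H NAND H = L
t9 = x4 NAND t5 = H NAND L = H
t12 = t2 NAND t9 = L NAND H = H

t4 = H  t12 = H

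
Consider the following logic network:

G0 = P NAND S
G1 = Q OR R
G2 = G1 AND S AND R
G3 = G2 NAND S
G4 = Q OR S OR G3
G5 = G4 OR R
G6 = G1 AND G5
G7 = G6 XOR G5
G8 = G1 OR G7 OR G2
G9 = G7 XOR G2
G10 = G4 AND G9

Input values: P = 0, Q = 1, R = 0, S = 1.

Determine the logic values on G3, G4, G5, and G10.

G3 = 1; G4 = 1; G5 = 1; G10 = 0

G1 = Q OR R = 1 OR 0 = 1
G2 = G1 AND S AND R = 1 AND 1 AND 0 = 0
G3 = G2 NAND S = 0 NAND 1 = 1
G4 = Q OR S OR G3 = 1 OR 1 OR 1 = 1
G5 = G4 OR R = 1 OR 0 = 1
G6 = G1 AND G5 = 1 AND 1 = 1
G7 = G6 XOR G5 = 1 XOR 1 = 0
G9 = G7 XOR G2 = 0 XOR 0 = 0
G10 = G4 AND G9 = 1 AND 0 = 0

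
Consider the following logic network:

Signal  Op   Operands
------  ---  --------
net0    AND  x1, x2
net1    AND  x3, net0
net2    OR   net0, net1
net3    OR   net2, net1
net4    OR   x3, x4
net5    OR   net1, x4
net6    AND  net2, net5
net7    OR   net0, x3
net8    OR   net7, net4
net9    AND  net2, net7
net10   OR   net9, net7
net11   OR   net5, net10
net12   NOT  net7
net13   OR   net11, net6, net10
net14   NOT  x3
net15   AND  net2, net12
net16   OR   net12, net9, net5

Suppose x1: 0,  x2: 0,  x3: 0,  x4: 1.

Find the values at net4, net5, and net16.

net0 = x1 AND x2 = 0 AND 0 = 0
net1 = x3 AND net0 = 0 AND 0 = 0
net2 = net0 OR net1 = 0 OR 0 = 0
net4 = x3 OR x4 = 0 OR 1 = 1
net5 = net1 OR x4 = 0 OR 1 = 1
net7 = net0 OR x3 = 0 OR 0 = 0
net9 = net2 AND net7 = 0 AND 0 = 0
net12 = NOT net7 = NOT 0 = 1
net16 = net12 OR net9 OR net5 = 1 OR 0 OR 1 = 1

net4 = 1; net5 = 1; net16 = 1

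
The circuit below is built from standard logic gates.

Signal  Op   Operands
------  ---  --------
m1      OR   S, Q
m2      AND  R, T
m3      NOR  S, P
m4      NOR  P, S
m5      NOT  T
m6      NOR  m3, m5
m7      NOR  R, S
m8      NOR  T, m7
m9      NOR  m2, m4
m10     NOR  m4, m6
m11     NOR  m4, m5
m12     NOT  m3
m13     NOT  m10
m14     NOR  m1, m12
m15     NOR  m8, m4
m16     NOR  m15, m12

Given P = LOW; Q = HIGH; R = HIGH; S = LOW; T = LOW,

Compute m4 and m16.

m4 = HIGH  m16 = HIGH

m3 = S NOR P = LOW NOR LOW = HIGH
m4 = P NOR S = LOW NOR LOW = HIGH
m7 = R NOR S = HIGH NOR LOW = LOW
m8 = T NOR m7 = LOW NOR LOW = HIGH
m12 = NOT m3 = NOT HIGH = LOW
m15 = m8 NOR m4 = HIGH NOR HIGH = LOW
m16 = m15 NOR m12 = LOW NOR LOW = HIGH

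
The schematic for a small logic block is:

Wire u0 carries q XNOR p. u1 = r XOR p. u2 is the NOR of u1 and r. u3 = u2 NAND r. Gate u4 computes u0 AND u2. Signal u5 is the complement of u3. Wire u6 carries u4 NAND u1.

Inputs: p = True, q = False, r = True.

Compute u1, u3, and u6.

u1 = False, u3 = True, u6 = True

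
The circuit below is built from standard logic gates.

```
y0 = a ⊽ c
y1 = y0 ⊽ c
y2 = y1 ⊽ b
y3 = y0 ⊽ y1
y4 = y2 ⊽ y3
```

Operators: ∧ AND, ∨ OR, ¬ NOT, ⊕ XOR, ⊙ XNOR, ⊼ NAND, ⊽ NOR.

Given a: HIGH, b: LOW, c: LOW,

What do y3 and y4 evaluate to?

y3 = LOW, y4 = HIGH

y0 = a NOR c = HIGH NOR LOW = LOW
y1 = y0 NOR c = LOW NOR LOW = HIGH
y2 = y1 NOR b = HIGH NOR LOW = LOW
y3 = y0 NOR y1 = LOW NOR HIGH = LOW
y4 = y2 NOR y3 = LOW NOR LOW = HIGH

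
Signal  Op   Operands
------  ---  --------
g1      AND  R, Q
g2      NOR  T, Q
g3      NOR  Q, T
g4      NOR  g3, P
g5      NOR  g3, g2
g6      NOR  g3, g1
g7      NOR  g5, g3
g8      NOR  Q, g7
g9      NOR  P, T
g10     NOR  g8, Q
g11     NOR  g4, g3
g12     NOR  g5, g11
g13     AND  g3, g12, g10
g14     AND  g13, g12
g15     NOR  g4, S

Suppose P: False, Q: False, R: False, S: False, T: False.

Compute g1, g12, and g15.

g1 = False, g12 = True, g15 = True

g1 = R AND Q = False AND False = False
g2 = T NOR Q = False NOR False = True
g3 = Q NOR T = False NOR False = True
g4 = g3 NOR P = True NOR False = False
g5 = g3 NOR g2 = True NOR True = False
g11 = g4 NOR g3 = False NOR True = False
g12 = g5 NOR g11 = False NOR False = True
g15 = g4 NOR S = False NOR False = True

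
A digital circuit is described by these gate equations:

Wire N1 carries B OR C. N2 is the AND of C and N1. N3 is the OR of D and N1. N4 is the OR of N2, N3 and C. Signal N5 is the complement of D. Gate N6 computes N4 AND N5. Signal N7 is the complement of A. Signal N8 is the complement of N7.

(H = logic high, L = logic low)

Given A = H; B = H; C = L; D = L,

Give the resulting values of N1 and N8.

N1 = H; N8 = H

N1 = B OR C = H OR L = H
N7 = NOT A = NOT H = L
N8 = NOT N7 = NOT L = H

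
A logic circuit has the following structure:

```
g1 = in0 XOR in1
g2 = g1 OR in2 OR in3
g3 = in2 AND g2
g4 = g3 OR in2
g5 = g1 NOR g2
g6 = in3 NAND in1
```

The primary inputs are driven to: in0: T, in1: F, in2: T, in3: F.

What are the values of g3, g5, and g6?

g1 = in0 XOR in1 = T XOR F = T
g2 = g1 OR in2 OR in3 = T OR T OR F = T
g3 = in2 AND g2 = T AND T = T
g5 = g1 NOR g2 = T NOR T = F
g6 = in3 NAND in1 = F NAND F = T

g3 = T, g5 = F, g6 = T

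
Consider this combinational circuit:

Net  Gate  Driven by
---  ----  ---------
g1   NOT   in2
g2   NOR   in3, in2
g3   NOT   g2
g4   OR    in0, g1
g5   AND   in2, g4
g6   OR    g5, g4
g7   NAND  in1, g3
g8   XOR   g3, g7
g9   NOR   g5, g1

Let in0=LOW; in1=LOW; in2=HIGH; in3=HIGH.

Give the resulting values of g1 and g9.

g1 = LOW; g9 = HIGH

g1 = NOT in2 = NOT HIGH = LOW
g4 = in0 OR g1 = LOW OR LOW = LOW
g5 = in2 AND g4 = HIGH AND LOW = LOW
g9 = g5 NOR g1 = LOW NOR LOW = HIGH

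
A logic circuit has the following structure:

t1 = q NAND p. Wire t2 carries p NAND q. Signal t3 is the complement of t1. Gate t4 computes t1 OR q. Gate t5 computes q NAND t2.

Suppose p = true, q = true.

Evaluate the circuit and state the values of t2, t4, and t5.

t2 = false; t4 = true; t5 = true

t1 = q NAND p = true NAND true = false
t2 = p NAND q = true NAND true = false
t4 = t1 OR q = false OR true = true
t5 = q NAND t2 = true NAND false = true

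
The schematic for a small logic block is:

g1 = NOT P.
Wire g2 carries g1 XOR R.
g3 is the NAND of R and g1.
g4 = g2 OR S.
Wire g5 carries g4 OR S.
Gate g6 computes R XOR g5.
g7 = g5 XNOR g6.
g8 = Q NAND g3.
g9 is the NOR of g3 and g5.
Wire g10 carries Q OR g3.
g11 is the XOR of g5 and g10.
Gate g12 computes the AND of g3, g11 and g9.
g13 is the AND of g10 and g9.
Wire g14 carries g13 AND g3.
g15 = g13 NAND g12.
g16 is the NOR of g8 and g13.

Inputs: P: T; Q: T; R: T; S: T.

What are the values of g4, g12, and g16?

g1 = NOT P = NOT T = F
g2 = g1 XOR R = F XOR T = T
g3 = R NAND g1 = T NAND F = T
g4 = g2 OR S = T OR T = T
g5 = g4 OR S = T OR T = T
g8 = Q NAND g3 = T NAND T = F
g9 = g3 NOR g5 = T NOR T = F
g10 = Q OR g3 = T OR T = T
g11 = g5 XOR g10 = T XOR T = F
g12 = g3 AND g11 AND g9 = T AND F AND F = F
g13 = g10 AND g9 = T AND F = F
g16 = g8 NOR g13 = F NOR F = T

g4 = T, g12 = F, g16 = T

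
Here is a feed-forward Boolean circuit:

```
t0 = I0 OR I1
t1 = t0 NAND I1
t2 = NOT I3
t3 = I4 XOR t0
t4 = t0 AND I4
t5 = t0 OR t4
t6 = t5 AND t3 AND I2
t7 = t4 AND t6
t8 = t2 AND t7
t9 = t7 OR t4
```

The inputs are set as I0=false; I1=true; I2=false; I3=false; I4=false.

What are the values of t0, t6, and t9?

t0 = true  t6 = false  t9 = false

t0 = I0 OR I1 = false OR true = true
t3 = I4 XOR t0 = false XOR true = true
t4 = t0 AND I4 = true AND false = false
t5 = t0 OR t4 = true OR false = true
t6 = t5 AND t3 AND I2 = true AND true AND false = false
t7 = t4 AND t6 = false AND false = false
t9 = t7 OR t4 = false OR false = false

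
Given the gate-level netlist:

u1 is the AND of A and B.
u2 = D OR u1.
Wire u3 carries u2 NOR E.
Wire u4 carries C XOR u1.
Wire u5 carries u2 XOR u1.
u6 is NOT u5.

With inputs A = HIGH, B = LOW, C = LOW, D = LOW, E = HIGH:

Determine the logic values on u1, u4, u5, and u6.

u1 = A AND B = HIGH AND LOW = LOW
u2 = D OR u1 = LOW OR LOW = LOW
u4 = C XOR u1 = LOW XOR LOW = LOW
u5 = u2 XOR u1 = LOW XOR LOW = LOW
u6 = NOT u5 = NOT LOW = HIGH

u1 = LOW, u4 = LOW, u5 = LOW, u6 = HIGH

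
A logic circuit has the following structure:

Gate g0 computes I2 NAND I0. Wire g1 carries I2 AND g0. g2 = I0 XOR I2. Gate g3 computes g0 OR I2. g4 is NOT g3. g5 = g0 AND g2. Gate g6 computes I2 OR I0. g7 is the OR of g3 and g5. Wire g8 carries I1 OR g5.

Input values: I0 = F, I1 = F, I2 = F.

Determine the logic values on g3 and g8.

g3 = T; g8 = F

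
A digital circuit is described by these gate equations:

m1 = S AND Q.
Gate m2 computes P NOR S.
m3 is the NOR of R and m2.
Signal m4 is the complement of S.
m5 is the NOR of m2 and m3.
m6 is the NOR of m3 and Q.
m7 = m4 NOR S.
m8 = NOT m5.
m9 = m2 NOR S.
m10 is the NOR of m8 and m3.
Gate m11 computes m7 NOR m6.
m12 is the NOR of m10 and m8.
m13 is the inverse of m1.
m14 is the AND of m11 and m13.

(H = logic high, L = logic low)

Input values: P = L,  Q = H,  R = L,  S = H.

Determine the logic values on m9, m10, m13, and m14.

m1 = S AND Q = H AND H = H
m2 = P NOR S = L NOR H = L
m3 = R NOR m2 = L NOR L = H
m4 = NOT S = NOT H = L
m5 = m2 NOR m3 = L NOR H = L
m6 = m3 NOR Q = H NOR H = L
m7 = m4 NOR S = L NOR H = L
m8 = NOT m5 = NOT L = H
m9 = m2 NOR S = L NOR H = L
m10 = m8 NOR m3 = H NOR H = L
m11 = m7 NOR m6 = L NOR L = H
m13 = NOT m1 = NOT H = L
m14 = m11 AND m13 = H AND L = L

m9 = L  m10 = L  m13 = L  m14 = L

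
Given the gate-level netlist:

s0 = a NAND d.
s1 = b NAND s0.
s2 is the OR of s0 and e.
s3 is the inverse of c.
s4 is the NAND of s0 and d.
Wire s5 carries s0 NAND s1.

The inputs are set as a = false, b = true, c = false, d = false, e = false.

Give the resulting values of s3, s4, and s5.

s3 = true, s4 = true, s5 = true

s0 = a NAND d = false NAND false = true
s1 = b NAND s0 = true NAND true = false
s3 = NOT c = NOT false = true
s4 = s0 NAND d = true NAND false = true
s5 = s0 NAND s1 = true NAND false = true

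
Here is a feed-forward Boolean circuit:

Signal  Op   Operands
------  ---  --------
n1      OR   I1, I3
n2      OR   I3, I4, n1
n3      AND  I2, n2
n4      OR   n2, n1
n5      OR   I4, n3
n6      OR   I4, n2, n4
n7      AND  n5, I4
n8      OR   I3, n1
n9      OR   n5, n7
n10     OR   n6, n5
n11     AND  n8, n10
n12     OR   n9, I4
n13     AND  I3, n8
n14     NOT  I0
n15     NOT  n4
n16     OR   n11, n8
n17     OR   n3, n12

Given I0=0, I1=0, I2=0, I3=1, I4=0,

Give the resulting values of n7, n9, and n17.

n1 = I1 OR I3 = 0 OR 1 = 1
n2 = I3 OR I4 OR n1 = 1 OR 0 OR 1 = 1
n3 = I2 AND n2 = 0 AND 1 = 0
n5 = I4 OR n3 = 0 OR 0 = 0
n7 = n5 AND I4 = 0 AND 0 = 0
n9 = n5 OR n7 = 0 OR 0 = 0
n12 = n9 OR I4 = 0 OR 0 = 0
n17 = n3 OR n12 = 0 OR 0 = 0

n7 = 0  n9 = 0  n17 = 0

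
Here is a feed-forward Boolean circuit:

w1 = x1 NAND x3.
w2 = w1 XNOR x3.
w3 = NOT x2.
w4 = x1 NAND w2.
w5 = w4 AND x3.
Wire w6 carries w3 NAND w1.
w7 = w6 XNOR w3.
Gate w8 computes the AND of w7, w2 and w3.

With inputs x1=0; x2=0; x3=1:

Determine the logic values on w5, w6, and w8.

w1 = x1 NAND x3 = 0 NAND 1 = 1
w2 = w1 XNOR x3 = 1 XNOR 1 = 1
w3 = NOT x2 = NOT 0 = 1
w4 = x1 NAND w2 = 0 NAND 1 = 1
w5 = w4 AND x3 = 1 AND 1 = 1
w6 = w3 NAND w1 = 1 NAND 1 = 0
w7 = w6 XNOR w3 = 0 XNOR 1 = 0
w8 = w7 AND w2 AND w3 = 0 AND 1 AND 1 = 0

w5 = 1, w6 = 0, w8 = 0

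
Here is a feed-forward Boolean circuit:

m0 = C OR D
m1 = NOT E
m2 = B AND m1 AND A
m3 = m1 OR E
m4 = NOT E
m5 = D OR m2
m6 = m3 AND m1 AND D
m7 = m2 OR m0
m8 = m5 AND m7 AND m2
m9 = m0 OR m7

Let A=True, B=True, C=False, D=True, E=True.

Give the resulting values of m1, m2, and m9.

m0 = C OR D = False OR True = True
m1 = NOT E = NOT True = False
m2 = B AND m1 AND A = True AND False AND True = False
m7 = m2 OR m0 = False OR True = True
m9 = m0 OR m7 = True OR True = True

m1 = False, m2 = False, m9 = True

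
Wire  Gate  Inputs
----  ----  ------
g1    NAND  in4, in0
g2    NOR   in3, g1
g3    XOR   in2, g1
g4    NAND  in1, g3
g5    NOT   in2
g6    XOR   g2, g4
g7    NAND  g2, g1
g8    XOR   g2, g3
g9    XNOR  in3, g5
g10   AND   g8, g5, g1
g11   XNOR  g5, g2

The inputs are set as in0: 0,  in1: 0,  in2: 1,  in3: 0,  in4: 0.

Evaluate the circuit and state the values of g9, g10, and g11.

g9 = 1, g10 = 0, g11 = 1

g1 = in4 NAND in0 = 0 NAND 0 = 1
g2 = in3 NOR g1 = 0 NOR 1 = 0
g3 = in2 XOR g1 = 1 XOR 1 = 0
g5 = NOT in2 = NOT 1 = 0
g8 = g2 XOR g3 = 0 XOR 0 = 0
g9 = in3 XNOR g5 = 0 XNOR 0 = 1
g10 = g8 AND g5 AND g1 = 0 AND 0 AND 1 = 0
g11 = g5 XNOR g2 = 0 XNOR 0 = 1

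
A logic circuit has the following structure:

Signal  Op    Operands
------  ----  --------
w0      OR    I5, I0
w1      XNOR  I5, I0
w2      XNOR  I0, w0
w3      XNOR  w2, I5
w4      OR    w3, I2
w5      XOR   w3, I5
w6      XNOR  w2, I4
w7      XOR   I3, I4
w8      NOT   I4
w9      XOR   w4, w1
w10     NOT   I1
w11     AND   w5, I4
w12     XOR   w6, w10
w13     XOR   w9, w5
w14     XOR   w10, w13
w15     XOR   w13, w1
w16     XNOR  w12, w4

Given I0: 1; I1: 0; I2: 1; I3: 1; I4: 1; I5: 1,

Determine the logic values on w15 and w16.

w15 = 1  w16 = 0

w0 = I5 OR I0 = 1 OR 1 = 1
w1 = I5 XNOR I0 = 1 XNOR 1 = 1
w2 = I0 XNOR w0 = 1 XNOR 1 = 1
w3 = w2 XNOR I5 = 1 XNOR 1 = 1
w4 = w3 OR I2 = 1 OR 1 = 1
w5 = w3 XOR I5 = 1 XOR 1 = 0
w6 = w2 XNOR I4 = 1 XNOR 1 = 1
w9 = w4 XOR w1 = 1 XOR 1 = 0
w10 = NOT I1 = NOT 0 = 1
w12 = w6 XOR w10 = 1 XOR 1 = 0
w13 = w9 XOR w5 = 0 XOR 0 = 0
w15 = w13 XOR w1 = 0 XOR 1 = 1
w16 = w12 XNOR w4 = 0 XNOR 1 = 0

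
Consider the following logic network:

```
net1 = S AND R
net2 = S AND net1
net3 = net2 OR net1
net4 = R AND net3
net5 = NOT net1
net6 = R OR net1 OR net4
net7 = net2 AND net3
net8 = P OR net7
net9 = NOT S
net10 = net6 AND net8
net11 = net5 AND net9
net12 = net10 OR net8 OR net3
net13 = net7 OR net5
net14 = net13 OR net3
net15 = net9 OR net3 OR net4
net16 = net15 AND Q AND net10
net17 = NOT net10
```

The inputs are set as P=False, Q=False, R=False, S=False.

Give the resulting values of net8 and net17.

net1 = S AND R = False AND False = False
net2 = S AND net1 = False AND False = False
net3 = net2 OR net1 = False OR False = False
net4 = R AND net3 = False AND False = False
net6 = R OR net1 OR net4 = False OR False OR False = False
net7 = net2 AND net3 = False AND False = False
net8 = P OR net7 = False OR False = False
net10 = net6 AND net8 = False AND False = False
net17 = NOT net10 = NOT False = True

net8 = False, net17 = True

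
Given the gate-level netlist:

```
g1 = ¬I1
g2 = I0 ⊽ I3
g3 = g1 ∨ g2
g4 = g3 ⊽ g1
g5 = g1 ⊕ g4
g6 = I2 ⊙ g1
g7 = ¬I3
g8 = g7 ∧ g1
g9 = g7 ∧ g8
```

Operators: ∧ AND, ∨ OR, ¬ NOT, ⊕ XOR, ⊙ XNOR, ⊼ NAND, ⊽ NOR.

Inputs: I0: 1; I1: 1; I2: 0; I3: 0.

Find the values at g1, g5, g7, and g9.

g1 = NOT I1 = NOT 1 = 0
g2 = I0 NOR I3 = 1 NOR 0 = 0
g3 = g1 OR g2 = 0 OR 0 = 0
g4 = g3 NOR g1 = 0 NOR 0 = 1
g5 = g1 XOR g4 = 0 XOR 1 = 1
g7 = NOT I3 = NOT 0 = 1
g8 = g7 AND g1 = 1 AND 0 = 0
g9 = g7 AND g8 = 1 AND 0 = 0

g1 = 0  g5 = 1  g7 = 1  g9 = 0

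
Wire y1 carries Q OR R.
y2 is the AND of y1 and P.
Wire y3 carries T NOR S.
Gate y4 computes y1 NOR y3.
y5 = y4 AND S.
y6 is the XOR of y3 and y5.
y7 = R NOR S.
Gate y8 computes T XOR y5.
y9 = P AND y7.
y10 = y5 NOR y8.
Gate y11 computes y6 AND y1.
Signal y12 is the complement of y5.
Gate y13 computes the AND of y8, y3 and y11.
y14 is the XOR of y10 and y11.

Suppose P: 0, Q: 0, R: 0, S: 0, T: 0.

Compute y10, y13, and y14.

y1 = Q OR R = 0 OR 0 = 0
y3 = T NOR S = 0 NOR 0 = 1
y4 = y1 NOR y3 = 0 NOR 1 = 0
y5 = y4 AND S = 0 AND 0 = 0
y6 = y3 XOR y5 = 1 XOR 0 = 1
y8 = T XOR y5 = 0 XOR 0 = 0
y10 = y5 NOR y8 = 0 NOR 0 = 1
y11 = y6 AND y1 = 1 AND 0 = 0
y13 = y8 AND y3 AND y11 = 0 AND 1 AND 0 = 0
y14 = y10 XOR y11 = 1 XOR 0 = 1

y10 = 1  y13 = 0  y14 = 1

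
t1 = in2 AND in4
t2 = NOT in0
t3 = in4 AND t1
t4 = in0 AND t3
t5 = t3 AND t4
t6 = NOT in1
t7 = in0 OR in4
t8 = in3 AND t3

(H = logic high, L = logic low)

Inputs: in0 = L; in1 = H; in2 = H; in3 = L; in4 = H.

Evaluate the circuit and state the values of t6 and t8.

t6 = L  t8 = L

t1 = in2 AND in4 = H AND H = H
t3 = in4 AND t1 = H AND H = H
t6 = NOT in1 = NOT H = L
t8 = in3 AND t3 = L AND H = L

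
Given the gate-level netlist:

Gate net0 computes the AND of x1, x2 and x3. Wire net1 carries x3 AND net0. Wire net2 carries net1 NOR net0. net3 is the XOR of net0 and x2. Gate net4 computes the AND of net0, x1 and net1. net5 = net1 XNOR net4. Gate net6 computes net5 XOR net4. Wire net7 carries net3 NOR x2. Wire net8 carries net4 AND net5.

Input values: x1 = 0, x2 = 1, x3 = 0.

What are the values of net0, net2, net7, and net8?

net0 = x1 AND x2 AND x3 = 0 AND 1 AND 0 = 0
net1 = x3 AND net0 = 0 AND 0 = 0
net2 = net1 NOR net0 = 0 NOR 0 = 1
net3 = net0 XOR x2 = 0 XOR 1 = 1
net4 = net0 AND x1 AND net1 = 0 AND 0 AND 0 = 0
net5 = net1 XNOR net4 = 0 XNOR 0 = 1
net7 = net3 NOR x2 = 1 NOR 1 = 0
net8 = net4 AND net5 = 0 AND 1 = 0

net0 = 0, net2 = 1, net7 = 0, net8 = 0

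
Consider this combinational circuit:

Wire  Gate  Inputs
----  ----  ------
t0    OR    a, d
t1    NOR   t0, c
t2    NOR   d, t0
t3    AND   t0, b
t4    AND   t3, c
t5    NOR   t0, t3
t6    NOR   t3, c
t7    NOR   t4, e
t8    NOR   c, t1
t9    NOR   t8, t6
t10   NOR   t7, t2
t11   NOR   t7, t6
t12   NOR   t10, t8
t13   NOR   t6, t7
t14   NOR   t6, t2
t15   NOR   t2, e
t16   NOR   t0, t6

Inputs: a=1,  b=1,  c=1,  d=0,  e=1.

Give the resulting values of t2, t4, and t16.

t0 = a OR d = 1 OR 0 = 1
t2 = d NOR t0 = 0 NOR 1 = 0
t3 = t0 AND b = 1 AND 1 = 1
t4 = t3 AND c = 1 AND 1 = 1
t6 = t3 NOR c = 1 NOR 1 = 0
t16 = t0 NOR t6 = 1 NOR 0 = 0

t2 = 0, t4 = 1, t16 = 0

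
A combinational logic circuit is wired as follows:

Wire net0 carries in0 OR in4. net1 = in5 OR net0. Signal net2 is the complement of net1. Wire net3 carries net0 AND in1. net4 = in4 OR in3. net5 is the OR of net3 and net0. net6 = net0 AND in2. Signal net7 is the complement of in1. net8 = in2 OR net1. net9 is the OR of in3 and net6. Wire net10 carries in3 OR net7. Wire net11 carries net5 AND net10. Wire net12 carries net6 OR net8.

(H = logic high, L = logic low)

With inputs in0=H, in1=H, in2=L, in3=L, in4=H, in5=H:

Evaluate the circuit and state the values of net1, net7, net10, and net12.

net1 = H  net7 = L  net10 = L  net12 = H

net0 = in0 OR in4 = H OR H = H
net1 = in5 OR net0 = H OR H = H
net6 = net0 AND in2 = H AND L = L
net7 = NOT in1 = NOT H = L
net8 = in2 OR net1 = L OR H = H
net10 = in3 OR net7 = L OR L = L
net12 = net6 OR net8 = L OR H = H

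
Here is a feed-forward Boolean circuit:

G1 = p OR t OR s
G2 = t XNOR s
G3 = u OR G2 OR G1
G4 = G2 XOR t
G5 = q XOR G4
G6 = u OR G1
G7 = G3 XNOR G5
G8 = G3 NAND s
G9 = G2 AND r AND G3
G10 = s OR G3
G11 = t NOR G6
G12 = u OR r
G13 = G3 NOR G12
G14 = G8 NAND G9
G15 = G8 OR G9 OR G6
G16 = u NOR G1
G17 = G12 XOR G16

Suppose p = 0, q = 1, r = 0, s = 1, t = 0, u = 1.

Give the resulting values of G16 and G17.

G1 = p OR t OR s = 0 OR 0 OR 1 = 1
G12 = u OR r = 1 OR 0 = 1
G16 = u NOR G1 = 1 NOR 1 = 0
G17 = G12 XOR G16 = 1 XOR 0 = 1

G16 = 0, G17 = 1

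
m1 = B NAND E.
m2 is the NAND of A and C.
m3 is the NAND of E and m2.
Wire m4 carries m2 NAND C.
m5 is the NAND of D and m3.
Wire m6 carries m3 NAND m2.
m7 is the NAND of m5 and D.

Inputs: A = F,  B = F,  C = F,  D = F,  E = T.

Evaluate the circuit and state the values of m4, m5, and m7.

m2 = A NAND C = F NAND F = T
m3 = E NAND m2 = T NAND T = F
m4 = m2 NAND C = T NAND F = T
m5 = D NAND m3 = F NAND F = T
m7 = m5 NAND D = T NAND F = T

m4 = T; m5 = T; m7 = T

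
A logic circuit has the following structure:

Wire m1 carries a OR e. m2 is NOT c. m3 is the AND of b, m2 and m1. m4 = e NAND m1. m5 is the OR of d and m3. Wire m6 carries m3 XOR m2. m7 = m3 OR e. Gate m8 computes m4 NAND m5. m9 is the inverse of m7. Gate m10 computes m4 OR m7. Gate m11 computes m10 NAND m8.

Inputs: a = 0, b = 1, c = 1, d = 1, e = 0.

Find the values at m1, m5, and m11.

m1 = 0, m5 = 1, m11 = 1

m1 = a OR e = 0 OR 0 = 0
m2 = NOT c = NOT 1 = 0
m3 = b AND m2 AND m1 = 1 AND 0 AND 0 = 0
m4 = e NAND m1 = 0 NAND 0 = 1
m5 = d OR m3 = 1 OR 0 = 1
m7 = m3 OR e = 0 OR 0 = 0
m8 = m4 NAND m5 = 1 NAND 1 = 0
m10 = m4 OR m7 = 1 OR 0 = 1
m11 = m10 NAND m8 = 1 NAND 0 = 1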